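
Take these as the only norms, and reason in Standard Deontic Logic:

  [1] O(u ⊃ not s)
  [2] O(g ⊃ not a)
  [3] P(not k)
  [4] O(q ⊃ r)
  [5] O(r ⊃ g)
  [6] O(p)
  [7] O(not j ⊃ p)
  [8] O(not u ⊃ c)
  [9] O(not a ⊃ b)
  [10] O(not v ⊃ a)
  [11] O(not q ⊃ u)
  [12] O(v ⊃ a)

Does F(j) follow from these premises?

Premise 7 is O(not j ⊃ p); even if O(p) held, inferring O(not j) would be affirming the consequent — invalid.
No other premise forces O(not j). An ideal world satisfying every premise can still have j true, so F(j) is not derivable.

No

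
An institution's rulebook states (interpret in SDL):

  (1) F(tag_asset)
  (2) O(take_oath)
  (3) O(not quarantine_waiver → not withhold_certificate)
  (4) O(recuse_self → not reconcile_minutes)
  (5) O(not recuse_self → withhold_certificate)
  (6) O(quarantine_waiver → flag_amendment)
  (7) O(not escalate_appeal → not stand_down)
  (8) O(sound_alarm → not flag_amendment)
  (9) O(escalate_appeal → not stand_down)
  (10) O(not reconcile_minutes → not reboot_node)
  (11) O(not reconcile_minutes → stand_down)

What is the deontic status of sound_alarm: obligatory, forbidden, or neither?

Forbidden

By case analysis on not escalate_appeal: premise 7 gives O(not escalate_appeal → not stand_down) and premise 9 gives O(escalate_appeal → not stand_down), so O(not stand_down) either way.
Premise 11, O(not reconcile_minutes → stand_down), contraposes to O(not stand_down → reconcile_minutes); with O(not stand_down) we get O(reconcile_minutes).
The contrapositive of premise 4 (O(recuse_self → not reconcile_minutes)) is O(reconcile_minutes → not recuse_self), and O(reconcile_minutes) is already established, so O(not recuse_self).
Applying K to premise 5 (O(not recuse_self → withhold_certificate)) and O(not recuse_self) yields O(withhold_certificate).
Premise 3, O(not quarantine_waiver → not withhold_certificate), contraposes to O(withhold_certificate → quarantine_waiver); with O(withhold_certificate) we get O(quarantine_waiver).
Premise 6 is O(quarantine_waiver → flag_amendment); since O(quarantine_waiver), deontic closure gives O(flag_amendment).
Premise 8, O(sound_alarm → not flag_amendment), contraposes to O(flag_amendment → not sound_alarm); with O(flag_amendment) we get O(not sound_alarm).
Premises 1, 2, 10 do not contribute to this derivation.
Thus O(not sound_alarm), which is F(sound_alarm): sound_alarm is forbidden.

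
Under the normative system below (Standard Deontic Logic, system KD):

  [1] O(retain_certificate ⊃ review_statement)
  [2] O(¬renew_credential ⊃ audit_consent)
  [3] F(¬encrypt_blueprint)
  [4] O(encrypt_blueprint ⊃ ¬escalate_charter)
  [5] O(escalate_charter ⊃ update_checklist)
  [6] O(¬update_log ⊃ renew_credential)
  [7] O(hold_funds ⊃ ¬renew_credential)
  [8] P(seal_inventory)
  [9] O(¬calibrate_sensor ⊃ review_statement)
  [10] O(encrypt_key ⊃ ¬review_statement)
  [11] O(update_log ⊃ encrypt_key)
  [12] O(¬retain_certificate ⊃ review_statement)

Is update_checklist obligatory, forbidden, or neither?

Premise 5 is O(escalate_charter ⊃ update_checklist), but O(escalate_charter) is not derivable from the premises, so it does not yield O(update_checklist).
No premise or chain of K-axiom applications forces O(update_checklist), and none forces O(¬update_checklist). So update_checklist is neither obligatory nor forbidden under these norms.

Neither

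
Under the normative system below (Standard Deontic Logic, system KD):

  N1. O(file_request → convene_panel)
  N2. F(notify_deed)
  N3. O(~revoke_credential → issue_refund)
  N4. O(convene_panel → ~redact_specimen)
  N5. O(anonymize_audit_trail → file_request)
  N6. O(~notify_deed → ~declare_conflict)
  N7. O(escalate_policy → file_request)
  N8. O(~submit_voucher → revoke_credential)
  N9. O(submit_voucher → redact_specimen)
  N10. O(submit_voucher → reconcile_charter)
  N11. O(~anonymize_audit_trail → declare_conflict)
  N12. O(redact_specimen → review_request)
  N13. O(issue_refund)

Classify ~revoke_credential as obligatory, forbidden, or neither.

F(notify_deed) at premise 2 means O(~notify_deed).
From O(~notify_deed) and premise 6, O(~notify_deed → ~declare_conflict), we obtain O(~declare_conflict).
Premise 11 is O(~anonymize_audit_trail → declare_conflict); contrapositively O(~declare_conflict → anonymize_audit_trail). Since O(~declare_conflict) holds, K gives O(anonymize_audit_trail).
With premise 5, O(anonymize_audit_trail → file_request), the K-axiom yields O(file_request).
With premise 1, O(file_request → convene_panel), the K-axiom yields O(convene_panel).
Premise 4 is O(convene_panel → ~redact_specimen); since O(convene_panel), deontic closure gives O(~redact_specimen).
Premise 9, O(submit_voucher → redact_specimen), contraposes to O(~redact_specimen → ~submit_voucher); with O(~redact_specimen) we get O(~submit_voucher).
With premise 8, O(~submit_voucher → revoke_credential), the K-axiom yields O(revoke_credential).
Premises 3, 7, 10, 12, 13 do not contribute to this derivation.
Thus O(revoke_credential), which is F(~revoke_credential): ~revoke_credential is forbidden.

Forbidden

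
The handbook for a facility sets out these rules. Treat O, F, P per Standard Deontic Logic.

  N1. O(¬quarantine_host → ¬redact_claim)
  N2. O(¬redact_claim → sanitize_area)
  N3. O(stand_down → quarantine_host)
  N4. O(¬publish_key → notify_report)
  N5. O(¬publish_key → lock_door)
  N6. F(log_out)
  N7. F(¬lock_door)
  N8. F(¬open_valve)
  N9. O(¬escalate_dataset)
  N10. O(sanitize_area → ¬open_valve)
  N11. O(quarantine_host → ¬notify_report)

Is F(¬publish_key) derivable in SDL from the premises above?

Yes

F(¬open_valve) at premise 8 means O(open_valve).
Premise 10, O(sanitize_area → ¬open_valve), contraposes to O(open_valve → ¬sanitize_area); with O(open_valve) we get O(¬sanitize_area).
Premise 2, O(¬redact_claim → sanitize_area), contraposes to O(¬sanitize_area → redact_claim); with O(¬sanitize_area) we get O(redact_claim).
The contrapositive of premise 1 (O(¬quarantine_host → ¬redact_claim)) is O(redact_claim → quarantine_host), and O(redact_claim) is already established, so O(quarantine_host).
Applying K to premise 11 (O(quarantine_host → ¬notify_report)) and O(quarantine_host) yields O(¬notify_report).
Premise 4, O(¬publish_key → notify_report), contraposes to O(¬notify_report → publish_key); with O(¬notify_report) we get O(publish_key).
Premises 3, 5, 6, 7, 9 do not contribute to this derivation.
So O(publish_key) holds, i.e. F(¬publish_key). The claim follows.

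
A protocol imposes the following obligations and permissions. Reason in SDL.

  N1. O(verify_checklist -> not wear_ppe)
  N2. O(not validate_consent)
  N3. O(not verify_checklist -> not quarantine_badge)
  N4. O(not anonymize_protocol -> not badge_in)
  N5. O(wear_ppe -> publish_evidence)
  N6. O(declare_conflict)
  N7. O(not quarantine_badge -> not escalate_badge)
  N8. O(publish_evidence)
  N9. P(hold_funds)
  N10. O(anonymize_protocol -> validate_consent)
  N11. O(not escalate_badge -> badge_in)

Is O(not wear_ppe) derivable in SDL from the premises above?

Yes

Premise 2 gives O(not validate_consent).
Premise 10 is O(anonymize_protocol -> validate_consent); contrapositively O(not validate_consent -> not anonymize_protocol). Since O(not validate_consent) holds, K gives O(not anonymize_protocol).
With premise 4, O(not anonymize_protocol -> not badge_in), the K-axiom yields O(not badge_in).
The contrapositive of premise 11 (O(not escalate_badge -> badge_in)) is O(not badge_in -> escalate_badge), and O(not badge_in) is already established, so O(escalate_badge).
Premise 7 is O(not quarantine_badge -> not escalate_badge); contrapositively O(escalate_badge -> quarantine_badge). Since O(escalate_badge) holds, K gives O(quarantine_badge).
Premise 3 is O(not verify_checklist -> not quarantine_badge); contrapositively O(quarantine_badge -> verify_checklist). Since O(quarantine_badge) holds, K gives O(verify_checklist).
With premise 1, O(verify_checklist -> not wear_ppe), the K-axiom yields O(not wear_ppe).
Premises 5, 6, 8, 9 do not contribute to this derivation.
So O(not wear_ppe) follows.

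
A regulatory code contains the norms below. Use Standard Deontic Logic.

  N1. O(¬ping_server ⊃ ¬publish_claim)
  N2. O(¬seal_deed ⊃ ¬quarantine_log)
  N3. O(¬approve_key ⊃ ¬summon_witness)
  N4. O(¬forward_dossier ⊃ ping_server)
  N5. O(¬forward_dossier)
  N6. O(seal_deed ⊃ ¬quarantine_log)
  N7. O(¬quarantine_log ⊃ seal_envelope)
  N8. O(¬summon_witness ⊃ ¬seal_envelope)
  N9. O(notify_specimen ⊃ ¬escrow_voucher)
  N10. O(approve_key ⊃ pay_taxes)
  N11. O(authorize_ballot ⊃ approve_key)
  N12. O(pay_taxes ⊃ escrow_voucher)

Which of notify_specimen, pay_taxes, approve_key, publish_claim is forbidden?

By case analysis on seal_deed: premise 6 gives O(seal_deed ⊃ ¬quarantine_log) and premise 2 gives O(¬seal_deed ⊃ ¬quarantine_log), so O(¬quarantine_log) either way.
From O(¬quarantine_log) and premise 7, O(¬quarantine_log ⊃ seal_envelope), we obtain O(seal_envelope).
Premise 8, O(¬summon_witness ⊃ ¬seal_envelope), contraposes to O(seal_envelope ⊃ summon_witness); with O(seal_envelope) we get O(summon_witness).
The contrapositive of premise 3 (O(¬approve_key ⊃ ¬summon_witness)) is O(summon_witness ⊃ approve_key), and O(summon_witness) is already established, so O(approve_key).
From O(approve_key) and premise 10, O(approve_key ⊃ pay_taxes), we obtain O(pay_taxes).
Premise 12 is O(pay_taxes ⊃ escrow_voucher); since O(pay_taxes), deontic closure gives O(escrow_voucher).
Premise 9 is O(notify_specimen ⊃ ¬escrow_voucher); contrapositively O(escrow_voucher ⊃ ¬notify_specimen). Since O(escrow_voucher) holds, K gives O(¬notify_specimen).
So O(¬notify_specimen) holds, i.e. notify_specimen is forbidden. None of the other listed options is forbidden under the premises.

notify_specimen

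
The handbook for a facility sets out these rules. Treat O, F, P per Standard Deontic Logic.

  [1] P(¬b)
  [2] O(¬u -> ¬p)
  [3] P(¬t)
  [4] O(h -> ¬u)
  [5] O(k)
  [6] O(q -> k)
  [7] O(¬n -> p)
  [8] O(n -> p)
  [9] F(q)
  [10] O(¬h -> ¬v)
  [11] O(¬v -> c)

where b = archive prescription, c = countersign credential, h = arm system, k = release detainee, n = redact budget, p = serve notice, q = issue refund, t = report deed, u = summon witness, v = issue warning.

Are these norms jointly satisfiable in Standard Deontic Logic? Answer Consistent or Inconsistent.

Consistent

Premise 6 is O(q -> k); even if O(k) held, inferring O(q) would be affirming the consequent — invalid.
So O(q) is not derivable, and the apparent clash with O(¬q) does not arise.
A world satisfying every obligation exists (e.g. b=false, c=true, h=false, k=true, n=false, p=true, q=false, t=false, u=true, v=false); no atom is both obligatory and forbidden, so the set is consistent.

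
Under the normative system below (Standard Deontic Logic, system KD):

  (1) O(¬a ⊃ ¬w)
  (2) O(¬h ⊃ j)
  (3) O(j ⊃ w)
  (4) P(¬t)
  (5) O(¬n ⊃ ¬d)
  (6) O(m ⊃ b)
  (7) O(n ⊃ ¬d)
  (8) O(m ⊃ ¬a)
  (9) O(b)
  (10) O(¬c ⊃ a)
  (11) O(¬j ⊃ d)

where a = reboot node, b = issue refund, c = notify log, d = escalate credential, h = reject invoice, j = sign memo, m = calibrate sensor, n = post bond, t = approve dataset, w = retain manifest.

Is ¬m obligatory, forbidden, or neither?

Obligatory

Premises 7 and 5 cover both cases: O(n ⊃ ¬d) and O(¬n ⊃ ¬d). Since n ∨ ¬n is a tautology, O(¬d) follows.
Premise 11, O(¬j ⊃ d), contraposes to O(¬d ⊃ j); with O(¬d) we get O(j).
Applying K to premise 3 (O(j ⊃ w)) and O(j) yields O(w).
The contrapositive of premise 1 (O(¬a ⊃ ¬w)) is O(w ⊃ a), and O(w) is already established, so O(a).
Premise 8, O(m ⊃ ¬a), contraposes to O(a ⊃ ¬m); with O(a) we get O(¬m).
Premises 2, 4, 6, 9, 10 do not contribute to this derivation.
Hence ¬m is obligatory.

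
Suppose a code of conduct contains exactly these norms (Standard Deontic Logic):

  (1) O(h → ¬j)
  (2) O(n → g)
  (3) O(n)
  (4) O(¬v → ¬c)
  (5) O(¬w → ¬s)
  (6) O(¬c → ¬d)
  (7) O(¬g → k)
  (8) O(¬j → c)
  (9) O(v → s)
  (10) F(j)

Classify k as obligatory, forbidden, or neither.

Premise 7 is O(¬g → k), but O(¬g) is not derivable from the premises, so it does not yield O(k).
No premise or chain of K-axiom applications forces O(k), and none forces O(¬k). So k is neither obligatory nor forbidden under these norms.

Neither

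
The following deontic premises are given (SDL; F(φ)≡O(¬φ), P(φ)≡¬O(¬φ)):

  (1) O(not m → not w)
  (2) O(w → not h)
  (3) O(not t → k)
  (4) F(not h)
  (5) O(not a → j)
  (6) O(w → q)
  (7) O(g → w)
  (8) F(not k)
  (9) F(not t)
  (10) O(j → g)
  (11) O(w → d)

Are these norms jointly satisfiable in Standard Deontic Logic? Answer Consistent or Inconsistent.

Premise 3 is O(not t → k); even if O(k) held, inferring O(not t) would be affirming the consequent — invalid.
So O(not t) is not derivable, and the apparent clash with O(t) does not arise.
A world satisfying every obligation exists (e.g. a=true, d=false, g=false, h=true, j=false, k=true, m=false, q=false, t=true, w=false); no atom is both obligatory and forbidden, so the set is consistent.

Consistent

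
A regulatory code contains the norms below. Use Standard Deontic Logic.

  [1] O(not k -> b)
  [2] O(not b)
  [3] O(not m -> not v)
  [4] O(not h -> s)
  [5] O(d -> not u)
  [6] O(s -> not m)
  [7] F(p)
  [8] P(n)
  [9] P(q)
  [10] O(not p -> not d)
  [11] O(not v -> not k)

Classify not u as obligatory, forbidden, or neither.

Neither

Premise 5 is O(d -> not u), but O(d) is not derivable from the premises, so it does not yield O(not u).
No premise or chain of K-axiom applications forces O(not u), and none forces O(u). So not u is neither obligatory nor forbidden under these norms.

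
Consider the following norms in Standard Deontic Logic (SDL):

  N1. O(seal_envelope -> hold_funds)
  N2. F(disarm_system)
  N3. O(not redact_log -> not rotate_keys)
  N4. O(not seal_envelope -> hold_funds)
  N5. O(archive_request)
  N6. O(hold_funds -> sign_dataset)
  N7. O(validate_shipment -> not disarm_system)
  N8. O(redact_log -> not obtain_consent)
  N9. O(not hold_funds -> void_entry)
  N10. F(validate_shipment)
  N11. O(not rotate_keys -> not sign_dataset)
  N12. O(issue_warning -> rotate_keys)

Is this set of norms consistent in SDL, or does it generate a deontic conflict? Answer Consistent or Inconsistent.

Premise 7 is O(validate_shipment -> not disarm_system); even if O(not disarm_system) held, inferring O(validate_shipment) would be affirming the consequent — invalid.
So O(validate_shipment) is not derivable, and the apparent clash with O(not validate_shipment) does not arise.
A world satisfying every obligation exists (e.g. archive_request=true, disarm_system=false, hold_funds=true, issue_warning=false, obtain_consent=false, redact_log=true, rotate_keys=true, seal_envelope=false, sign_dataset=true, validate_shipment=false, void_entry=false); no atom is both obligatory and forbidden, so the set is consistent.

Consistent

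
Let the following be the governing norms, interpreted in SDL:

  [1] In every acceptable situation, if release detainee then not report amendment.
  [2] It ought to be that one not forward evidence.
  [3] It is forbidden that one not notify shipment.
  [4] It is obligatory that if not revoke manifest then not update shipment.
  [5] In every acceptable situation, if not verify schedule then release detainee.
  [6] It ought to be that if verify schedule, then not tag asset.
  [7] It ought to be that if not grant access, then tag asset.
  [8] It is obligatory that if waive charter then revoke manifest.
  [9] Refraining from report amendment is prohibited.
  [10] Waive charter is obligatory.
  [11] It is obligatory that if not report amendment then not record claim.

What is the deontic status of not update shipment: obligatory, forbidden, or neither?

Neither

Premise 4 is O(¬revoke_manifest → ¬update_shipment), but O(¬revoke_manifest) is not derivable from the premises, so it does not yield O(¬update_shipment).
No premise or chain of K-axiom applications forces O(¬update_shipment), and none forces O(update_shipment). So ¬update_shipment is neither obligatory nor forbidden under these norms.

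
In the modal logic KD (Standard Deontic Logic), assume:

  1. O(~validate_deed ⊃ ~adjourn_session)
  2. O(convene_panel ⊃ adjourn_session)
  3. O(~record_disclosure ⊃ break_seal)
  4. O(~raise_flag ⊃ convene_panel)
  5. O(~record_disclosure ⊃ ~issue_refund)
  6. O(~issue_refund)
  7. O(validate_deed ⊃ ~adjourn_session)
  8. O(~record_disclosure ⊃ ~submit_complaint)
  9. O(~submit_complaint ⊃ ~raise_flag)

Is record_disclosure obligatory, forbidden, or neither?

Obligatory

Premises 7 and 1 cover both cases: O(validate_deed ⊃ ~adjourn_session) and O(~validate_deed ⊃ ~adjourn_session). Since validate_deed ∨ ~validate_deed is a tautology, O(~adjourn_session) follows.
The contrapositive of premise 2 (O(convene_panel ⊃ adjourn_session)) is O(~adjourn_session ⊃ ~convene_panel), and O(~adjourn_session) is already established, so O(~convene_panel).
Premise 4 is O(~raise_flag ⊃ convene_panel); contrapositively O(~convene_panel ⊃ raise_flag). Since O(~convene_panel) holds, K gives O(raise_flag).
The contrapositive of premise 9 (O(~submit_complaint ⊃ ~raise_flag)) is O(raise_flag ⊃ submit_complaint), and O(raise_flag) is already established, so O(submit_complaint).
Premise 8, O(~record_disclosure ⊃ ~submit_complaint), contraposes to O(submit_complaint ⊃ record_disclosure); with O(submit_complaint) we get O(record_disclosure).
Premises 3, 5, 6 do not contribute to this derivation.
Hence record_disclosure is obligatory.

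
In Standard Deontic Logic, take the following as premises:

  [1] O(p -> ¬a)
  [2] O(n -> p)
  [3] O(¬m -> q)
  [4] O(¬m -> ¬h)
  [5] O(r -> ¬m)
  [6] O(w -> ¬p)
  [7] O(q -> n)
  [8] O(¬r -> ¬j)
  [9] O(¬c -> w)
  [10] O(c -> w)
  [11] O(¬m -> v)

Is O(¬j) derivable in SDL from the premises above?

By case analysis on c: premise 10 gives O(c -> w) and premise 9 gives O(¬c -> w), so O(w) either way.
Applying K to premise 6 (O(w -> ¬p)) and O(w) yields O(¬p).
Premise 2 is O(n -> p); contrapositively O(¬p -> ¬n). Since O(¬p) holds, K gives O(¬n).
The contrapositive of premise 7 (O(q -> n)) is O(¬n -> ¬q), and O(¬n) is already established, so O(¬q).
Premise 3 is O(¬m -> q); contrapositively O(¬q -> m). Since O(¬q) holds, K gives O(m).
The contrapositive of premise 5 (O(r -> ¬m)) is O(m -> ¬r), and O(m) is already established, so O(¬r).
From O(¬r) and premise 8, O(¬r -> ¬j), we obtain O(¬j).
Premises 1, 4, 11 do not contribute to this derivation.
So O(¬j) follows.

Yes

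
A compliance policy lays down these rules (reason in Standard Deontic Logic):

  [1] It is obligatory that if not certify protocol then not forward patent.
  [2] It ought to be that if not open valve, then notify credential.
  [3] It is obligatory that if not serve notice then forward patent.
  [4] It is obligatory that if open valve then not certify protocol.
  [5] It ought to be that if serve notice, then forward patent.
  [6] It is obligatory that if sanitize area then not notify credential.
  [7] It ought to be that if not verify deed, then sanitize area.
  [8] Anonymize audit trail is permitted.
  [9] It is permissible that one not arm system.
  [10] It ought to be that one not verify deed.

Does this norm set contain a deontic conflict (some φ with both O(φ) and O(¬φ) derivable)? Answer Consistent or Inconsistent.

Inconsistent

Premises 3 and 5 are O(¬serve_notice → forward_patent) and O(serve_notice → forward_patent); every ideal world satisfies ¬serve_notice or serve_notice, so in either case forward_patent holds — hence O(forward_patent).
Premise 1 is O(¬certify_protocol → ¬forward_patent); contrapositively O(forward_patent → certify_protocol). Since O(forward_patent) holds, K gives O(certify_protocol).
Premise 4, O(open_valve → ¬certify_protocol), contraposes to O(certify_protocol → ¬open_valve); with O(certify_protocol) we get O(¬open_valve).
From O(¬open_valve) and premise 2, O(¬open_valve → notify_credential), we obtain O(notify_credential).
Premise 6 is O(sanitize_area → ¬notify_credential); contrapositively O(notify_credential → ¬sanitize_area). Since O(notify_credential) holds, K gives O(¬sanitize_area).
Premise 7 is O(¬verify_deed → sanitize_area); contrapositively O(¬sanitize_area → verify_deed). Since O(¬sanitize_area) holds, K gives O(verify_deed).
Yet premise 10 states O(¬verify_deed).
We now have both O(verify_deed) and O(¬verify_deed) — verify_deed is simultaneously obligatory and forbidden, violating the D-axiom.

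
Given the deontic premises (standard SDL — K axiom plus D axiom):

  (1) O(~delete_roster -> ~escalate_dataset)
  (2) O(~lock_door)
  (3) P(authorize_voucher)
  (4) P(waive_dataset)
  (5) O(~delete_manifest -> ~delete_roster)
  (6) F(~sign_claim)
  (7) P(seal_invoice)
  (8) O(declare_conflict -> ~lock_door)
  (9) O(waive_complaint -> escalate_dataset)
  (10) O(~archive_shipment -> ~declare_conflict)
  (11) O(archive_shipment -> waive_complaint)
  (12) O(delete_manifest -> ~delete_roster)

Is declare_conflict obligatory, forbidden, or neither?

Forbidden

Premises 5 and 12 cover both cases: O(~delete_manifest -> ~delete_roster) and O(delete_manifest -> ~delete_roster). Since ~delete_manifest ∨ delete_manifest is a tautology, O(~delete_roster) follows.
From O(~delete_roster) and premise 1, O(~delete_roster -> ~escalate_dataset), we obtain O(~escalate_dataset).
Premise 9 is O(waive_complaint -> escalate_dataset); contrapositively O(~escalate_dataset -> ~waive_complaint). Since O(~escalate_dataset) holds, K gives O(~waive_complaint).
Premise 11, O(archive_shipment -> waive_complaint), contraposes to O(~waive_complaint -> ~archive_shipment); with O(~waive_complaint) we get O(~archive_shipment).
Premise 10 is O(~archive_shipment -> ~declare_conflict); since O(~archive_shipment), deontic closure gives O(~declare_conflict).
Premises 2, 3, 4, 6, 7, 8 do not contribute to this derivation.
Thus O(~declare_conflict), which is F(declare_conflict): declare_conflict is forbidden.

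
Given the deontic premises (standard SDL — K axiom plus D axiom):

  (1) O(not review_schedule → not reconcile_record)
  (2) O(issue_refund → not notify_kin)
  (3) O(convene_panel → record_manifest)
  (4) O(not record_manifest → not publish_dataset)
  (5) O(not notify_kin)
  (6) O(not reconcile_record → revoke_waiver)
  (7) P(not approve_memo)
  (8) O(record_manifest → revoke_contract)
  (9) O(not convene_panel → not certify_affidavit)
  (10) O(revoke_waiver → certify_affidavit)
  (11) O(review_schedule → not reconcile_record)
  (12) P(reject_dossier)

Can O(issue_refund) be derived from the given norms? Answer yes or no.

No

Premise 2 is O(issue_refund → not notify_kin); even if O(not notify_kin) held, inferring O(issue_refund) would be affirming the consequent — invalid.
No other premise forces O(issue_refund). An ideal world satisfying every premise can still have issue_refund false, so O(issue_refund) is not derivable.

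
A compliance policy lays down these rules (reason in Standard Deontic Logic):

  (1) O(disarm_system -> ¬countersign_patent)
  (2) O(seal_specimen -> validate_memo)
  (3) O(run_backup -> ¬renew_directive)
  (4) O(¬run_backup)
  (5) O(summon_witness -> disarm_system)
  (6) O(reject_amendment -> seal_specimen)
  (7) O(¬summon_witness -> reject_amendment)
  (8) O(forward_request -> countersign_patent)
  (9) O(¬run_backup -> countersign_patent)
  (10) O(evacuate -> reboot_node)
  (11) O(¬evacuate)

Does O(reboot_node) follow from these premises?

Premise 10 is O(evacuate -> reboot_node), but O(evacuate) is not derivable from the premises, so it does not yield O(reboot_node).
No other premise forces O(reboot_node). An ideal world satisfying every premise can still have reboot_node false, so O(reboot_node) is not derivable.

No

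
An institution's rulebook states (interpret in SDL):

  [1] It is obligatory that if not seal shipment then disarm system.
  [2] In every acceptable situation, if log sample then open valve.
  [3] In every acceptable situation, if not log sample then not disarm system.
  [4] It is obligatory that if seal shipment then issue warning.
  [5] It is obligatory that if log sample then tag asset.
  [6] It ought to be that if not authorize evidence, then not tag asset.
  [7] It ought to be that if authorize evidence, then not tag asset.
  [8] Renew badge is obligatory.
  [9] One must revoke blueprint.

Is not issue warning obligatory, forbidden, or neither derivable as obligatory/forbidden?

Forbidden

Premises 6 and 7 cover both cases: O(¬authorize_evidence → ¬tag_asset) and O(authorize_evidence → ¬tag_asset). Since ¬authorize_evidence ∨ authorize_evidence is a tautology, O(¬tag_asset) follows.
Premise 5, O(log_sample → tag_asset), contraposes to O(¬tag_asset → ¬log_sample); with O(¬tag_asset) we get O(¬log_sample).
With premise 3, O(¬log_sample → ¬disarm_system), the K-axiom yields O(¬disarm_system).
Premise 1 is O(¬seal_shipment → disarm_system); contrapositively O(¬disarm_system → seal_shipment). Since O(¬disarm_system) holds, K gives O(seal_shipment).
Premise 4 is O(seal_shipment → issue_warning); since O(seal_shipment), deontic closure gives O(issue_warning).
Premises 2, 8, 9 do not contribute to this derivation.
Thus O(issue_warning), which is F(¬issue_warning): ¬issue_warning is forbidden.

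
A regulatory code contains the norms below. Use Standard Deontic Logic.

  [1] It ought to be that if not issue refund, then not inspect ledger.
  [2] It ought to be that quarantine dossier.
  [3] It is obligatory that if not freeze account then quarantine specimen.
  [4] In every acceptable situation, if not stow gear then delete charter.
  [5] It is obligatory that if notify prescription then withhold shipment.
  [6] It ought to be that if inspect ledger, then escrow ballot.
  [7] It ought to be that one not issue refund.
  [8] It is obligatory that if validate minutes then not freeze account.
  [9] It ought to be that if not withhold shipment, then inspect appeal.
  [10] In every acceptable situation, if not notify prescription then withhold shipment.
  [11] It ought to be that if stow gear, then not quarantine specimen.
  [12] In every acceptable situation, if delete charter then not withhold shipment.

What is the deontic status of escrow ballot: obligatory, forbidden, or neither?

Neither

Premise 6 is O(inspect_ledger → escrow_ballot), but O(inspect_ledger) is not derivable from the premises, so it does not yield O(escrow_ballot).
No premise or chain of K-axiom applications forces O(escrow_ballot), and none forces O(¬escrow_ballot). So escrow_ballot is neither obligatory nor forbidden under these norms.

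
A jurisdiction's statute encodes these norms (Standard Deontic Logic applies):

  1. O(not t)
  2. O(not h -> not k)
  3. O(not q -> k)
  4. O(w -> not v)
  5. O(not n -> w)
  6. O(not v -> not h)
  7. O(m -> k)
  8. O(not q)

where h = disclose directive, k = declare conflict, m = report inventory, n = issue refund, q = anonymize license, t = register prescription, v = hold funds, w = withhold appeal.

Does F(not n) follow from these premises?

Premise 8 states O(not q) outright.
From O(not q) and premise 3, O(not q -> k), we obtain O(k).
Premise 2, O(not h -> not k), contraposes to O(k -> h); with O(k) we get O(h).
Premise 6, O(not v -> not h), contraposes to O(h -> v); with O(h) we get O(v).
Premise 4 is O(w -> not v); contrapositively O(v -> not w). Since O(v) holds, K gives O(not w).
Premise 5 is O(not n -> w); contrapositively O(not w -> n). Since O(not w) holds, K gives O(n).
Premises 1, 7 do not contribute to this derivation.
So O(n) holds, i.e. F(not n). The claim follows.

Yes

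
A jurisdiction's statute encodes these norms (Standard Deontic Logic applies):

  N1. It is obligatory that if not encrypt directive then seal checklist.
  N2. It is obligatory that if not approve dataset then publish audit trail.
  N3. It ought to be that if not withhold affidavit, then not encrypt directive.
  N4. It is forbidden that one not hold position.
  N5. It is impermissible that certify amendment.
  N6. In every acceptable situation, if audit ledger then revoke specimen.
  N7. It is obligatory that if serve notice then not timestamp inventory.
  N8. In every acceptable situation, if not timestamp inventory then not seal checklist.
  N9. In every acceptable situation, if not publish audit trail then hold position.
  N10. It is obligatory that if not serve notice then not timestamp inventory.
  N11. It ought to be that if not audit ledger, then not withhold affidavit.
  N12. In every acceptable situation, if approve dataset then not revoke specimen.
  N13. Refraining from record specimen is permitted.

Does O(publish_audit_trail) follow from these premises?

Yes

Premises 10 and 7 are O(¬serve_notice → ¬timestamp_inventory) and O(serve_notice → ¬timestamp_inventory); every ideal world satisfies ¬serve_notice or serve_notice, so in either case ¬timestamp_inventory holds — hence O(¬timestamp_inventory).
From O(¬timestamp_inventory) and premise 8, O(¬timestamp_inventory → ¬seal_checklist), we obtain O(¬seal_checklist).
Premise 1, O(¬encrypt_directive → seal_checklist), contraposes to O(¬seal_checklist → encrypt_directive); with O(¬seal_checklist) we get O(encrypt_directive).
Premise 3, O(¬withhold_affidavit → ¬encrypt_directive), contraposes to O(encrypt_directive → withhold_affidavit); with O(encrypt_directive) we get O(withhold_affidavit).
Premise 11, O(¬audit_ledger → ¬withhold_affidavit), contraposes to O(withhold_affidavit → audit_ledger); with O(withhold_affidavit) we get O(audit_ledger).
From O(audit_ledger) and premise 6, O(audit_ledger → revoke_specimen), we obtain O(revoke_specimen).
Premise 12, O(approve_dataset → ¬revoke_specimen), contraposes to O(revoke_specimen → ¬approve_dataset); with O(revoke_specimen) we get O(¬approve_dataset).
Applying K to premise 2 (O(¬approve_dataset → publish_audit_trail)) and O(¬approve_dataset) yields O(publish_audit_trail).
Premises 4, 5, 9, 13 do not contribute to this derivation.
So O(publish_audit_trail) follows.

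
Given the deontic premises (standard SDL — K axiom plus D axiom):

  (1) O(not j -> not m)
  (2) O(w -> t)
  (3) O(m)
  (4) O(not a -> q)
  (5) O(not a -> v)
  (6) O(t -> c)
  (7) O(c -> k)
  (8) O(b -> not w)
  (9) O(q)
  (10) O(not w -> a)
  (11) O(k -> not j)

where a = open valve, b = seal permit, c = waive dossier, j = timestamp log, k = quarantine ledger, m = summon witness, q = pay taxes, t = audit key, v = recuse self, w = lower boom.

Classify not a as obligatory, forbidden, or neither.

Forbidden

From premise 3 we have O(m).
Premise 1 is O(not j -> not m); contrapositively O(m -> j). Since O(m) holds, K gives O(j).
Premise 11 is O(k -> not j); contrapositively O(j -> not k). Since O(j) holds, K gives O(not k).
The contrapositive of premise 7 (O(c -> k)) is O(not k -> not c), and O(not k) is already established, so O(not c).
Premise 6 is O(t -> c); contrapositively O(not c -> not t). Since O(not c) holds, K gives O(not t).
The contrapositive of premise 2 (O(w -> t)) is O(not t -> not w), and O(not t) is already established, so O(not w).
Premise 10 is O(not w -> a); since O(not w), deontic closure gives O(a).
Premises 4, 5, 8, 9 do not contribute to this derivation.
Thus O(a), which is F(not a): not a is forbidden.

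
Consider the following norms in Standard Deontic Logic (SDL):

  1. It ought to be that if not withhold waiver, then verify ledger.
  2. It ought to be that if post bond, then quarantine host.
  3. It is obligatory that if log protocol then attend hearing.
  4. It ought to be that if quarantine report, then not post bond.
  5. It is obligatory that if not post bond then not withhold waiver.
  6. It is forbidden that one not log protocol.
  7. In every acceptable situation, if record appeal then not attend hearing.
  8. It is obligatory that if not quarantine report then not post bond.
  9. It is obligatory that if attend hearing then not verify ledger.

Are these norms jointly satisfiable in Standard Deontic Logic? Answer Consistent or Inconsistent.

Inconsistent

Premises 8 and 4 are O(¬quarantine_report → ¬post_bond) and O(quarantine_report → ¬post_bond); every ideal world satisfies ¬quarantine_report or quarantine_report, so in either case ¬post_bond holds — hence O(¬post_bond).
From O(¬post_bond) and premise 5, O(¬post_bond → ¬withhold_waiver), we obtain O(¬withhold_waiver).
Applying K to premise 1 (O(¬withhold_waiver → verify_ledger)) and O(¬withhold_waiver) yields O(verify_ledger).
Premise 9 is O(attend_hearing → ¬verify_ledger); contrapositively O(verify_ledger → ¬attend_hearing). Since O(verify_ledger) holds, K gives O(¬attend_hearing).
Premise 3 is O(log_protocol → attend_hearing); contrapositively O(¬attend_hearing → ¬log_protocol). Since O(¬attend_hearing) holds, K gives O(¬log_protocol).
But premise 6, F(¬log_protocol), means O(log_protocol).
We now have both O(¬log_protocol) and O(log_protocol) — log_protocol is simultaneously obligatory and forbidden, violating the D-axiom.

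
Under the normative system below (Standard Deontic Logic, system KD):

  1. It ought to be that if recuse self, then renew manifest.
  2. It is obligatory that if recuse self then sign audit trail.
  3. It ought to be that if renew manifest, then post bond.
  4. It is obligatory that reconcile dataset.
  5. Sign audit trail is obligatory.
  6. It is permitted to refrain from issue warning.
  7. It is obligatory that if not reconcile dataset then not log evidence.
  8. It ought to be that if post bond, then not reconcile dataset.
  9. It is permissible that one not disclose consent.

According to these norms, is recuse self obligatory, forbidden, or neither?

Forbidden

From premise 4 we have O(reconcile_dataset).
Premise 8, O(post_bond → ¬reconcile_dataset), contraposes to O(reconcile_dataset → ¬post_bond); with O(reconcile_dataset) we get O(¬post_bond).
Premise 3 is O(renew_manifest → post_bond); contrapositively O(¬post_bond → ¬renew_manifest). Since O(¬post_bond) holds, K gives O(¬renew_manifest).
Premise 1 is O(recuse_self → renew_manifest); contrapositively O(¬renew_manifest → ¬recuse_self). Since O(¬renew_manifest) holds, K gives O(¬recuse_self).
Premises 2, 5, 6, 7, 9 do not contribute to this derivation.
Thus O(¬recuse_self), which is F(recuse_self): recuse_self is forbidden.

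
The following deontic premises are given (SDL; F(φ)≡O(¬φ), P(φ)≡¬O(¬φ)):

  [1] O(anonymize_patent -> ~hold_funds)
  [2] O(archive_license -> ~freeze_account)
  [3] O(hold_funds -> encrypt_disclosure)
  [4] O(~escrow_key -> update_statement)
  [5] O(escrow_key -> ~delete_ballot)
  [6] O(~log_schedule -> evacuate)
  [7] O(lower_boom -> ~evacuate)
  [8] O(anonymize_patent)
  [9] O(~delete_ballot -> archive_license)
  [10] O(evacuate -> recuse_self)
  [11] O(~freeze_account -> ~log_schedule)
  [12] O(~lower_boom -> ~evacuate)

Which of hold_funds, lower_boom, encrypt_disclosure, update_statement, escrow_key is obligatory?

update_statement

Premises 7 and 12 are O(lower_boom -> ~evacuate) and O(~lower_boom -> ~evacuate); every ideal world satisfies lower_boom or ~lower_boom, so in either case ~evacuate holds — hence O(~evacuate).
The contrapositive of premise 6 (O(~log_schedule -> evacuate)) is O(~evacuate -> log_schedule), and O(~evacuate) is already established, so O(log_schedule).
Premise 11, O(~freeze_account -> ~log_schedule), contraposes to O(log_schedule -> freeze_account); with O(log_schedule) we get O(freeze_account).
Premise 2 is O(archive_license -> ~freeze_account); contrapositively O(freeze_account -> ~archive_license). Since O(freeze_account) holds, K gives O(~archive_license).
Premise 9, O(~delete_ballot -> archive_license), contraposes to O(~archive_license -> delete_ballot); with O(~archive_license) we get O(delete_ballot).
Premise 5 is O(escrow_key -> ~delete_ballot); contrapositively O(delete_ballot -> ~escrow_key). Since O(delete_ballot) holds, K gives O(~escrow_key).
With premise 4, O(~escrow_key -> update_statement), the K-axiom yields O(update_statement).
So O(update_statement) holds — update_statement is obligatory. None of the other listed options is made obligatory by any chain of premises.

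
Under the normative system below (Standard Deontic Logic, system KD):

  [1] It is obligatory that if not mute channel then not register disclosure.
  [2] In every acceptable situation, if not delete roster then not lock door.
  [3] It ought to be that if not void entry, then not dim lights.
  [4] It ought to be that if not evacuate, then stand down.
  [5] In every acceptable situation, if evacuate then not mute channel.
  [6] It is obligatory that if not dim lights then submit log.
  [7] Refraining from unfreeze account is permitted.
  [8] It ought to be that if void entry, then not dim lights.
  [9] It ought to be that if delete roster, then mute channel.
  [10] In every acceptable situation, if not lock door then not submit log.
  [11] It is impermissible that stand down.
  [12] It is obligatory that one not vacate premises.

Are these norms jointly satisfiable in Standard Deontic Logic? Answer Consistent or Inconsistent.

Premises 8 and 3 cover both cases: O(void_entry → ¬dim_lights) and O(¬void_entry → ¬dim_lights). Since void_entry ∨ ¬void_entry is a tautology, O(¬dim_lights) follows.
From O(¬dim_lights) and premise 6, O(¬dim_lights → submit_log), we obtain O(submit_log).
The contrapositive of premise 10 (O(¬lock_door → ¬submit_log)) is O(submit_log → lock_door), and O(submit_log) is already established, so O(lock_door).
The contrapositive of premise 2 (O(¬delete_roster → ¬lock_door)) is O(lock_door → delete_roster), and O(lock_door) is already established, so O(delete_roster).
Applying K to premise 9 (O(delete_roster → mute_channel)) and O(delete_roster) yields O(mute_channel).
Premise 5 is O(evacuate → ¬mute_channel); contrapositively O(mute_channel → ¬evacuate). Since O(mute_channel) holds, K gives O(¬evacuate).
Premise 4 is O(¬evacuate → stand_down); since O(¬evacuate), deontic closure gives O(stand_down).
Yet premise 11 is F(stand_down), i.e. O(¬stand_down).
We now have both O(stand_down) and O(¬stand_down) — stand_down is simultaneously obligatory and forbidden, violating the D-axiom.

Inconsistent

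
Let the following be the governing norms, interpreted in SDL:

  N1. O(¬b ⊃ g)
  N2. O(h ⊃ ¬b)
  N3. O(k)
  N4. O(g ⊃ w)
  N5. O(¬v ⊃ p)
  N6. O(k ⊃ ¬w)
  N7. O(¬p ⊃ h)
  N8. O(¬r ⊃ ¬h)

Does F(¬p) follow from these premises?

Premise 3 gives O(k).
With premise 6, O(k ⊃ ¬w), the K-axiom yields O(¬w).
Premise 4 is O(g ⊃ w); contrapositively O(¬w ⊃ ¬g). Since O(¬w) holds, K gives O(¬g).
Premise 1 is O(¬b ⊃ g); contrapositively O(¬g ⊃ b). Since O(¬g) holds, K gives O(b).
The contrapositive of premise 2 (O(h ⊃ ¬b)) is O(b ⊃ ¬h), and O(b) is already established, so O(¬h).
Premise 7, O(¬p ⊃ h), contraposes to O(¬h ⊃ p); with O(¬h) we get O(p).
Premises 5, 8 do not contribute to this derivation.
So O(p) holds, i.e. F(¬p). The claim follows.

Yes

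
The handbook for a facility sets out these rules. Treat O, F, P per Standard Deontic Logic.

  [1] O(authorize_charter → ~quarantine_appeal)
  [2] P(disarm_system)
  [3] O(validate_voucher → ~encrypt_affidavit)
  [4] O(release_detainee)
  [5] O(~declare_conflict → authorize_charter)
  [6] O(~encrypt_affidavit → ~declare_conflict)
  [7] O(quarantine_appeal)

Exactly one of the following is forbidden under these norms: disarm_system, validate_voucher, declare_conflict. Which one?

From premise 7 we have O(quarantine_appeal).
The contrapositive of premise 1 (O(authorize_charter → ~quarantine_appeal)) is O(quarantine_appeal → ~authorize_charter), and O(quarantine_appeal) is already established, so O(~authorize_charter).
Premise 5 is O(~declare_conflict → authorize_charter); contrapositively O(~authorize_charter → declare_conflict). Since O(~authorize_charter) holds, K gives O(declare_conflict).
The contrapositive of premise 6 (O(~encrypt_affidavit → ~declare_conflict)) is O(declare_conflict → encrypt_affidavit), and O(declare_conflict) is already established, so O(encrypt_affidavit).
The contrapositive of premise 3 (O(validate_voucher → ~encrypt_affidavit)) is O(encrypt_affidavit → ~validate_voucher), and O(encrypt_affidavit) is already established, so O(~validate_voucher).
So O(~validate_voucher) holds, i.e. validate_voucher is forbidden. None of the other listed options is forbidden under the premises.

validate_voucher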